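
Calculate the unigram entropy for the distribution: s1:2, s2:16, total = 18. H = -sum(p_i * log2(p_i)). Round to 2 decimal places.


Computing entropy H = -sum(p_i * log2(p_i)):
  s1: p = 2/18 = 0.1111, -p*log2(p) = 0.3522
  s2: p = 16/18 = 0.8889, -p*log2(p) = 0.1510
H = sum of terms = 0.5032
Rounded to 2 decimals: 0.50

0.50


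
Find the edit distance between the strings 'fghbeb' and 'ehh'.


Building DP table for s1='fghbeb' (len 6) and s2='ehh' (len 3):
       e  h  h
    0  1  2  3
  f 1  1  2  3
  g 2  2  2  3
  h 3  3  2  2
  b 4  4  3  3
  e 5  4  4  4
  b 6  5  5  5
Edit distance = dp[6][3] = 5

5


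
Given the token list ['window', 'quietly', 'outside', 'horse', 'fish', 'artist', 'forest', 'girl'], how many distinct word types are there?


Listing all tokens and tracking unique types:
  Token 1: 'window' -> NEW (unique so far: 1)
  Token 2: 'quietly' -> NEW (unique so far: 2)
  Token 3: 'outside' -> NEW (unique so far: 3)
  Token 4: 'horse' -> NEW (unique so far: 4)
  Token 5: 'fish' -> NEW (unique so far: 5)
  Token 6: 'artist' -> NEW (unique so far: 6)
  Token 7: 'forest' -> NEW (unique so far: 7)
  Token 8: 'girl' -> NEW (unique so far: 8)
Unique types: ('artist', 'fish', 'forest', 'girl', 'horse', 'outside', 'quietly', 'window')
Vocabulary size: 8

8


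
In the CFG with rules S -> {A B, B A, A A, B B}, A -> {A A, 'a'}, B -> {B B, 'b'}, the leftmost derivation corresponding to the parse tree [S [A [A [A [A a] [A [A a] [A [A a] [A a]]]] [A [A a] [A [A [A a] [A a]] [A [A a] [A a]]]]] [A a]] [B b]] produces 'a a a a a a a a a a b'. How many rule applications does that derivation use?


Every bracketed nonterminal node [X ...] in the tree is produced by exactly one rule application.
Reading the tree off as a leftmost derivation:
  Step 1: S  =>  A B   (applied S -> A B)
  Step 2: A B  =>  A A B   (applied A -> A A)
  Step 3: A A B  =>  A A A B   (applied A -> A A)
  Step 4: A A A B  =>  A A A A B   (applied A -> A A)
  Step 5: A A A A B  =>  a A A A B   (applied A -> a)
  Step 6: a A A A B  =>  a A A A A B   (applied A -> A A)
  Step 7: a A A A A B  =>  a a A A A B   (applied A -> a)
  Step 8: a a A A A B  =>  a a A A A A B   (applied A -> A A)
  Step 9: a a A A A A B  =>  a a a A A A B   (applied A -> a)
  Step 10: a a a A A A B  =>  a a a a A A B   (applied A -> a)
  Step 11: a a a a A A B  =>  a a a a A A A B   (applied A -> A A)
  Step 12: a a a a A A A B  =>  a a a a a A A B   (applied A -> a)
  Step 13: a a a a a A A B  =>  a a a a a A A A B   (applied A -> A A)
  Step 14: a a a a a A A A B  =>  a a a a a A A A A B   (applied A -> A A)
  Step 15: a a a a a A A A A B  =>  a a a a a a A A A B   (applied A -> a)
  Step 16: a a a a a a A A A B  =>  a a a a a a a A A B   (applied A -> a)
  Step 17: a a a a a a a A A B  =>  a a a a a a a A A A B   (applied A -> A A)
  Step 18: a a a a a a a A A A B  =>  a a a a a a a a A A B   (applied A -> a)
  Step 19: a a a a a a a a A A B  =>  a a a a a a a a a A B   (applied A -> a)
  Step 20: a a a a a a a a a A B  =>  a a a a a a a a a a B   (applied A -> a)
  Step 21: a a a a a a a a a a B  =>  a a a a a a a a a a b   (applied B -> b)
Final yield: a a a a a a a a a a b
Total rewrite steps: 21

21


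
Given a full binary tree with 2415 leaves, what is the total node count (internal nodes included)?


Leaf nodes (terminals): 2415
Internal nodes = n - 1 = 2415 - 1 = 2414
Total = leaves + internal = 2415 + 2414 = 4829

4829


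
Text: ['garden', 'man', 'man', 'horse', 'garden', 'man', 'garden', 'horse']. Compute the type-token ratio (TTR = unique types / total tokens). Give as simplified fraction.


Tokens: 8
Unique types: ('garden', 'horse', 'man') = 3
TTR = 3/8
Already in lowest terms.

3/8


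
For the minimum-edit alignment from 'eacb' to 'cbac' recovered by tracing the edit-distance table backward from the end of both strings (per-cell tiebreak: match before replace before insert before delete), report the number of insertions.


Edit distance = 3. Backtracking from cell (4, 4) with preference match > replace > insert > delete,
then listing the resulting alignment 'eacb' -> 'cbac' left to right:
  Step 1: insert 'c' [insertion #1]
  Step 2: replace e->b
  Step 3: keep 'a'
  Step 4: keep 'c'
  Step 5: delete 'b'
Total insertions: 1

1


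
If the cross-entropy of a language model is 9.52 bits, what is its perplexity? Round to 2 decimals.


Perplexity formula: PP = 2^H
H = 9.52
PP = 2^9.52
Decompose: 2^9.52 = 2^9 * 2^0.52
2^9 = 512, 2^0.52 ~ 1.4339552
PP ~ 512 * 1.4339552 = 734.1850624
Rounded to 2 decimals: 734.19

734.19


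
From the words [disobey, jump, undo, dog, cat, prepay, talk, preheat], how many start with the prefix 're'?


Checking each word for prefix 're':
  'disobey' -> no (count: 0)
  'jump' -> no (count: 0)
  'undo' -> no (count: 0)
  'dog' -> no (count: 0)
  'cat' -> no (count: 0)
  'prepay' -> no (count: 0)
  'talk' -> no (count: 0)
  'preheat' -> no (count: 0)
Total with prefix 're': 0

0


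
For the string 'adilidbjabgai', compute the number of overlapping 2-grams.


String 'adilidbjabgai' has length L = 13.
Number of overlapping n-grams = L - n + 1
Substituting: 13 - 2 + 1 = 12

12


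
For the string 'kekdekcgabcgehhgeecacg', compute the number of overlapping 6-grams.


String 'kekdekcgabcgehhgeecacg' has length L = 22.
Number of overlapping n-grams = L - n + 1
Substituting: 22 - 6 + 1 = 17

17


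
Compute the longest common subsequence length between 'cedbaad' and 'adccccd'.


DP table for LCS of 'cedbaad' and 'adccccd':
       a  d  c  c  c  c  d
    0  0  0  0  0  0  0  0
  c 0  0  0  1  1  1  1  1
  e 0  0  0  1  1  1  1  1
  d 0  0  1  1  1  1  1  2
  b 0  0  1  1  1  1  1  2
  a 0  1  1  1  1  1  1  2
  a 0  1  1  1  1  1  1  2
  d 0  1  2  2  2  2  2  2
LCS: 'cd'
LCS length = 2

2


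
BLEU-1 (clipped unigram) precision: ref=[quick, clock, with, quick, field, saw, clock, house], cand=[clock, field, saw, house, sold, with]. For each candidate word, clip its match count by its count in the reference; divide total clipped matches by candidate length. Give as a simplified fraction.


Reference word counts: {'clock': 2, 'field': 1, 'house': 1, 'quick': 2, 'saw': 1, 'with': 1}
Checking each candidate word (with clipping):
  'clock' -> in reference (ref count 2, used 1/2) -> match (matches: 1)
  'field' -> in reference (ref count 1, used 1/1) -> match (matches: 2)
  'saw' -> in reference (ref count 1, used 1/1) -> match (matches: 3)
  'house' -> in reference (ref count 1, used 1/1) -> match (matches: 4)
  'sold' -> not in reference -> no match (matches: 4)
  'with' -> in reference (ref count 1, used 1/1) -> match (matches: 5)
Clipped matches: 5, Candidate length: 6
Precision = 5/6

5/6


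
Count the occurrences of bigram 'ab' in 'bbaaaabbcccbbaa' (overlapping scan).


Scanning 'bbaaaabbcccbbaa' for bigram 'ab':
  Position 0: 'bb' -> no
  Position 1: 'ba' -> no
  Position 2: 'aa' -> no
  Position 3: 'aa' -> no
  Position 4: 'aa' -> no
  Position 5: 'ab' -> MATCH
  Position 6: 'bb' -> no
  Position 7: 'bc' -> no
  Position 8: 'cc' -> no
  Position 9: 'cc' -> no
  Position 10: 'cb' -> no
  Position 11: 'bb' -> no
  Position 12: 'ba' -> no
  Position 13: 'aa' -> no
Total matches: 1

1


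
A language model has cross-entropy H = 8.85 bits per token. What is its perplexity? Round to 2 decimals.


Perplexity formula: PP = 2^H
H = 8.85
PP = 2^8.85
Decompose: 2^8.85 = 2^8 * 2^0.85
2^8 = 256, 2^0.85 ~ 1.8025009
PP ~ 256 * 1.8025009 = 461.4402304
Rounded to 2 decimals: 461.44

461.44


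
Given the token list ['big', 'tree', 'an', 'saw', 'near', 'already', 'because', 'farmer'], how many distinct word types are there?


Listing all tokens and tracking unique types:
  Token 1: 'big' -> NEW (unique so far: 1)
  Token 2: 'tree' -> NEW (unique so far: 2)
  Token 3: 'an' -> NEW (unique so far: 3)
  Token 4: 'saw' -> NEW (unique so far: 4)
  Token 5: 'near' -> NEW (unique so far: 5)
  Token 6: 'already' -> NEW (unique so far: 6)
  Token 7: 'because' -> NEW (unique so far: 7)
  Token 8: 'farmer' -> NEW (unique so far: 8)
Unique types: ('already', 'an', 'because', 'big', 'farmer', 'near', 'saw', 'tree')
Vocabulary size: 8

8


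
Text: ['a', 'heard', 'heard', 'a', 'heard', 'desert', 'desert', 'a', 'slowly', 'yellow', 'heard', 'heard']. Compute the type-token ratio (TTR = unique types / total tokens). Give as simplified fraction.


Tokens: 12
Unique types: ('a', 'desert', 'heard', 'slowly', 'yellow') = 5
TTR = 5/12
Already in lowest terms.

5/12


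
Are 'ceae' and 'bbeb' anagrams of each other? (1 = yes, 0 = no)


Sort characters of 'ceae': 'acee'
Sort characters of 'bbeb': 'bbbe'
Sorted forms differ -> they are NOT anagrams
Result: 0

0


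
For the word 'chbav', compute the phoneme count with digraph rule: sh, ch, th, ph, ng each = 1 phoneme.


Parsing 'chbav' greedily, digraphs first:
  'ch' -> digraph (1 consonant phoneme) (phonemes so far: 1)
  'b' -> consonant phoneme (phonemes so far: 2)
  'a' -> vowel phoneme (phonemes so far: 3)
  'v' -> consonant phoneme (phonemes so far: 4)
Total phonemes: 4

4


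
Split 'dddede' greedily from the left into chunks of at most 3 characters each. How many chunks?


'dddede' has 6 characters.
Chunking with max size 3:
  Chunk 1: 'ddd' (positions 0-2)
  Chunk 2: 'ede' (positions 3-5)
Total chunks: ceil(6 / 3) = 2

2


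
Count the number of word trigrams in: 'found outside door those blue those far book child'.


Word trigrams from [9] words:
  Trigram 1: (found outside door)
  Trigram 2: (outside door those)
  Trigram 3: (door those blue)
  Trigram 4: (those blue those)
  Trigram 5: (blue those far)
  Trigram 6: (those far book)
  Trigram 7: (far book child)
Total word trigrams: 9 - 2 = 7

7


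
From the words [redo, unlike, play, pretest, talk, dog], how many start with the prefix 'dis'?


Checking each word for prefix 'dis':
  'redo' -> no (count: 0)
  'unlike' -> no (count: 0)
  'play' -> no (count: 0)
  'pretest' -> no (count: 0)
  'talk' -> no (count: 0)
  'dog' -> no (count: 0)
Total with prefix 'dis': 0

0


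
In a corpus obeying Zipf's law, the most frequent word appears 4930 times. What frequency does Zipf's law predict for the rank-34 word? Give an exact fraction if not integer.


Zipf's law: freq(rank) = f1 / rank
f1 = 4930, rank = 34
freq = 4930 / 34
= 145

145


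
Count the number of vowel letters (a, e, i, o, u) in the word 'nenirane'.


Scanning each character of 'nenirane':
  Position 1: 'n' -> consonant (running count: 0)
  Position 2: 'e' -> vowel (running count: 1)
  Position 3: 'n' -> consonant (running count: 1)
  Position 4: 'i' -> vowel (running count: 2)
  Position 5: 'r' -> consonant (running count: 2)
  Position 6: 'a' -> vowel (running count: 3)
  Position 7: 'n' -> consonant (running count: 3)
  Position 8: 'e' -> vowel (running count: 4)
Total vowels: 4

4


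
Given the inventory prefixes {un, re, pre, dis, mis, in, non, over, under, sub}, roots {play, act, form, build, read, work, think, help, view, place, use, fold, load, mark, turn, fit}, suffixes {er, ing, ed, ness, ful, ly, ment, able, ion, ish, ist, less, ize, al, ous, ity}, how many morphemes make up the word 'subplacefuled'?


Segmenting 'subplacefuled' against the inventory:
  'sub' -> prefix (morpheme 1)
  'place' -> root (morpheme 2)
  'ful' -> suffix (morpheme 3)
  'ed' -> suffix (morpheme 4)
Total morphemes: 4

4


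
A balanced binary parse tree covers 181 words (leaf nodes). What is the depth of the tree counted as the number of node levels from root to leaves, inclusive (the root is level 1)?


In a balanced binary tree with n leaves the deepest leaf is ceil(log2(n)) edges below the root,
so counting node levels inclusive of root and leaves gives ceil(log2(n)) + 1 levels.
log2(181) = 7.4998
ceil(7.4998) = 8
levels = 8 + 1 = 9

9


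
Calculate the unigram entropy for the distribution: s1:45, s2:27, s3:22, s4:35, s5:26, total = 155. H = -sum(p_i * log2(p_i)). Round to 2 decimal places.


Computing entropy H = -sum(p_i * log2(p_i)):
  s1: p = 45/155 = 0.2903, -p*log2(p) = 0.5180
  s2: p = 27/155 = 0.1742, -p*log2(p) = 0.4392
  s3: p = 22/155 = 0.1419, -p*log2(p) = 0.3998
  s4: p = 35/155 = 0.2258, -p*log2(p) = 0.4848
  s5: p = 26/155 = 0.1677, -p*log2(p) = 0.4321
H = sum of terms = 2.2739
Rounded to 2 decimals: 2.27

2.27


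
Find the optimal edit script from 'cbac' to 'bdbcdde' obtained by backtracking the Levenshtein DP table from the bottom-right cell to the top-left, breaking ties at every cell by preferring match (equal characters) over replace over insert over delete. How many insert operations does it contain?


Edit distance = 6. Backtracking from cell (4, 7) with preference match > replace > insert > delete,
then listing the resulting alignment 'cbac' -> 'bdbcdde' left to right:
  Step 1: insert 'b' [insertion #1]
  Step 2: insert 'd' [insertion #2]
  Step 3: insert 'b' [insertion #3]
  Step 4: keep 'c'
  Step 5: replace b->d
  Step 6: replace a->d
  Step 7: replace c->e
Total insertions: 3

3


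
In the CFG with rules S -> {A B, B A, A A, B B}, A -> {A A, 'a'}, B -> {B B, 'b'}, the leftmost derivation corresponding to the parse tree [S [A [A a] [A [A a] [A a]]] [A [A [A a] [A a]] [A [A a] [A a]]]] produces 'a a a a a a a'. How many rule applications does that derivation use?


Every bracketed nonterminal node [X ...] in the tree is produced by exactly one rule application.
Reading the tree off as a leftmost derivation:
  Step 1: S  =>  A A   (applied S -> A A)
  Step 2: A A  =>  A A A   (applied A -> A A)
  Step 3: A A A  =>  a A A   (applied A -> a)
  Step 4: a A A  =>  a A A A   (applied A -> A A)
  Step 5: a A A A  =>  a a A A   (applied A -> a)
  Step 6: a a A A  =>  a a a A   (applied A -> a)
  Step 7: a a a A  =>  a a a A A   (applied A -> A A)
  Step 8: a a a A A  =>  a a a A A A   (applied A -> A A)
  Step 9: a a a A A A  =>  a a a a A A   (applied A -> a)
  Step 10: a a a a A A  =>  a a a a a A   (applied A -> a)
  Step 11: a a a a a A  =>  a a a a a A A   (applied A -> A A)
  Step 12: a a a a a A A  =>  a a a a a a A   (applied A -> a)
  Step 13: a a a a a a A  =>  a a a a a a a   (applied A -> a)
Final yield: a a a a a a a
Total rewrite steps: 13

13


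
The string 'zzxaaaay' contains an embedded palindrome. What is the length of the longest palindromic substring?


Scanning 'zzxaaaay' for palindromic substrings.
Substring at positions 3-6: 'aaaa'.
Check: reverse('aaaa') = 'aaaa' -> palindrome confirmed.
Neighbouring characters ('x' / 'y') break symmetry, so it cannot extend further.
No longer palindromic substring exists; longest length = 4

4


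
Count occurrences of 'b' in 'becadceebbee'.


Scanning 'becadceebbee' for 'b':
  Position 0: 'b' -> MATCH (count: 1)
  Position 8: 'b' -> MATCH (count: 2)
  Position 9: 'b' -> MATCH (count: 3)
Total occurrences of 'b': 3

3


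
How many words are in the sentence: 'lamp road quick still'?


Counting words by splitting on spaces:
  Word 1: 'lamp'
  Word 2: 'road'
  Word 3: 'quick'
  Word 4: 'still'
Total words: 4

4


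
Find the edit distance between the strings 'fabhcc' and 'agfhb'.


Building DP table for s1='fabhcc' (len 6) and s2='agfhb' (len 5):
       a  g  f  h  b
    0  1  2  3  4  5
  f 1  1  2  2  3  4
  a 2  1  2  3  3  4
  b 3  2  2  3  4  3
  h 4  3  3  3  3  4
  c 5  4  4  4  4  4
  c 6  5  5  5  5  5
Edit distance = dp[6][5] = 5

5


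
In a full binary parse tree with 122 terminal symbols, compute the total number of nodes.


Leaf nodes (terminals): 122
Internal nodes = n - 1 = 122 - 1 = 121
Total = leaves + internal = 122 + 121 = 243

243


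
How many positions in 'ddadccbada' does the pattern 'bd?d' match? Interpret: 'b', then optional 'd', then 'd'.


Pattern: bd?d means 'b', then optional 'd', then 'd'.
Scanning 'ddadccbada' position-by-position:
  Pos 0: window 'dda' -> no
  Pos 1: window 'dad' -> no
  Pos 2: window 'adc' -> no
  Pos 3: window 'dcc' -> no
  Pos 4: window 'ccb' -> no
  Pos 5: window 'cba' -> no
  Pos 6: window 'bad' -> no
  Pos 7: window 'ada' -> no
  Pos 8: window 'da' -> no
  Pos 9: window 'a' -> no
Total matches: 0

0


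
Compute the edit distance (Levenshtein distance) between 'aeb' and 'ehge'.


Building DP table for s1='aeb' (len 3) and s2='ehge' (len 4):
       e  h  g  e
    0  1  2  3  4
  a 1  1  2  3  4
  e 2  1  2  3  3
  b 3  2  2  3  4
Edit distance = dp[3][4] = 4

4


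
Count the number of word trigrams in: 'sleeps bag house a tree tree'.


Word trigrams from [6] words:
  Trigram 1: (sleeps bag house)
  Trigram 2: (bag house a)
  Trigram 3: (house a tree)
  Trigram 4: (a tree tree)
Total word trigrams: 6 - 2 = 4

4


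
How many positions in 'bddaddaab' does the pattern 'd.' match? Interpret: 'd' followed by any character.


Pattern: d. means 'd' followed by any character.
Scanning 'bddaddaab' position-by-position:
  Pos 0: window 'bd' -> no
  Pos 1: window 'dd' -> MATCH
  Pos 2: window 'da' -> MATCH
  Pos 3: window 'ad' -> no
  Pos 4: window 'dd' -> MATCH
  Pos 5: window 'da' -> MATCH
  Pos 6: window 'aa' -> no
  Pos 7: window 'ab' -> no
  Pos 8: window 'b' -> no
Total matches: 4

4


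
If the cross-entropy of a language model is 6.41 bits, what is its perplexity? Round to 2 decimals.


Perplexity formula: PP = 2^H
H = 6.41
PP = 2^6.41
Decompose: 2^6.41 = 2^6 * 2^0.41
2^6 = 64, 2^0.41 ~ 1.3286858
PP ~ 64 * 1.3286858 = 85.0358912
Rounded to 2 decimals: 85.04

85.04


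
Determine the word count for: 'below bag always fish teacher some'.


Counting words by splitting on spaces:
  Word 1: 'below'
  Word 2: 'bag'
  Word 3: 'always'
  Word 4: 'fish'
  Word 5: 'teacher'
  Word 6: 'some'
Total words: 6

6


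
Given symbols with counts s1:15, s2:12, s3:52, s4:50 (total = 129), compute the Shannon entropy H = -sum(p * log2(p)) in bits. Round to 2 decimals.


Computing entropy H = -sum(p_i * log2(p_i)):
  s1: p = 15/129 = 0.1163, -p*log2(p) = 0.3610
  s2: p = 12/129 = 0.0930, -p*log2(p) = 0.3187
  s3: p = 52/129 = 0.4031, -p*log2(p) = 0.5284
  s4: p = 50/129 = 0.3876, -p*log2(p) = 0.5300
H = sum of terms = 1.7381
Rounded to 2 decimals: 1.74

1.74


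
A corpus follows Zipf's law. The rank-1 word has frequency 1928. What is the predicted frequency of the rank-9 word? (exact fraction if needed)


Zipf's law: freq(rank) = f1 / rank
f1 = 1928, rank = 9
freq = 1928 / 9
GCD(1928, 9) = 1
Simplified: 1928/9

1928/9


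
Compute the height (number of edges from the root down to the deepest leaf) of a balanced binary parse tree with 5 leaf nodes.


In a balanced binary tree with n leaves the deepest leaf is ceil(log2(n)) edges below the root.
log2(5) = 2.3219
ceil(2.3219) = 3
height (edges) = 3

3


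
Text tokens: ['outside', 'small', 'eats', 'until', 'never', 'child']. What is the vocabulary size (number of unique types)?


Listing all tokens and tracking unique types:
  Token 1: 'outside' -> NEW (unique so far: 1)
  Token 2: 'small' -> NEW (unique so far: 2)
  Token 3: 'eats' -> NEW (unique so far: 3)
  Token 4: 'until' -> NEW (unique so far: 4)
  Token 5: 'never' -> NEW (unique so far: 5)
  Token 6: 'child' -> NEW (unique so far: 6)
Unique types: ('child', 'eats', 'never', 'outside', 'small', 'until')
Vocabulary size: 6

6


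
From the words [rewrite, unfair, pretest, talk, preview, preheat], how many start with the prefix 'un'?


Checking each word for prefix 'un':
  'rewrite' -> no (count: 0)
  'unfair' -> YES, starts with 'un' (count: 1)
  'pretest' -> no (count: 1)
  'talk' -> no (count: 1)
  'preview' -> no (count: 1)
  'preheat' -> no (count: 1)
Total with prefix 'un': 1

1


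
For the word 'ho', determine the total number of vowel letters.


Scanning each character of 'ho':
  Position 1: 'h' -> consonant (running count: 0)
  Position 2: 'o' -> vowel (running count: 1)
Total vowels: 1

1


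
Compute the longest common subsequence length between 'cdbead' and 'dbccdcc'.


DP table for LCS of 'cdbead' and 'dbccdcc':
       d  b  c  c  d  c  c
    0  0  0  0  0  0  0  0
  c 0  0  0  1  1  1  1  1
  d 0  1  1  1  1  2  2  2
  b 0  1  2  2  2  2  2  2
  e 0  1  2  2  2  2  2  2
  a 0  1  2  2  2  2  2  2
  d 0  1  2  2  2  3  3  3
LCS: 'dbd'
LCS length = 3

3


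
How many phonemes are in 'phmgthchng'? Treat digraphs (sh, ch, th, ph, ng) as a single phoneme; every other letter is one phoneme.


Parsing 'phmgthchng' greedily, digraphs first:
  'ph' -> digraph (1 consonant phoneme) (phonemes so far: 1)
  'm' -> consonant phoneme (phonemes so far: 2)
  'g' -> consonant phoneme (phonemes so far: 3)
  'th' -> digraph (1 consonant phoneme) (phonemes so far: 4)
  'ch' -> digraph (1 consonant phoneme) (phonemes so far: 5)
  'ng' -> digraph (1 consonant phoneme) (phonemes so far: 6)
Total phonemes: 6

6


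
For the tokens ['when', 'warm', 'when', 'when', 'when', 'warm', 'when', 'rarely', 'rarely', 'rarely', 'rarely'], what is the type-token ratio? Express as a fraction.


Tokens: 11
Unique types: ('rarely', 'warm', 'when') = 3
TTR = 3/11
Already in lowest terms.

3/11


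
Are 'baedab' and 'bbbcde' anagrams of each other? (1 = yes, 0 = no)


Sort characters of 'baedab': 'aabbde'
Sort characters of 'bbbcde': 'bbbcde'
Sorted forms differ -> they are NOT anagrams
Result: 0

0


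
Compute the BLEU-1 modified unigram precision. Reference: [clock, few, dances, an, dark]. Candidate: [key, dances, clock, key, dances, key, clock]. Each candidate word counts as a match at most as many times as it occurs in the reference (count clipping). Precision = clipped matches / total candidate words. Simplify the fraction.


Reference word counts: {'an': 1, 'clock': 1, 'dances': 1, 'dark': 1, 'few': 1}
Checking each candidate word (with clipping):
  'key' -> not in reference -> no match (matches: 0)
  'dances' -> in reference (ref count 1, used 1/1) -> match (matches: 1)
  'clock' -> in reference (ref count 1, used 1/1) -> match (matches: 2)
  'key' -> not in reference -> no match (matches: 2)
  'dances' -> ref count 1 already used up (1/1) -> clipped, no match (matches: 2)
  'key' -> not in reference -> no match (matches: 2)
  'clock' -> ref count 1 already used up (1/1) -> clipped, no match (matches: 2)
Clipped matches: 2, Candidate length: 7
Precision = 2/7

2/7


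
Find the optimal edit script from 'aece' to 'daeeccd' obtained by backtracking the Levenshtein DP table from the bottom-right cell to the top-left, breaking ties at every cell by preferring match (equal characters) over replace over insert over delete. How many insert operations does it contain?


Edit distance = 4. Backtracking from cell (4, 7) with preference match > replace > insert > delete,
then listing the resulting alignment 'aece' -> 'daeeccd' left to right:
  Step 1: insert 'd' [insertion #1]
  Step 2: keep 'a'
  Step 3: insert 'e' [insertion #2]
  Step 4: keep 'e'
  Step 5: insert 'c' [insertion #3]
  Step 6: keep 'c'
  Step 7: replace e->d
Total insertions: 3

3


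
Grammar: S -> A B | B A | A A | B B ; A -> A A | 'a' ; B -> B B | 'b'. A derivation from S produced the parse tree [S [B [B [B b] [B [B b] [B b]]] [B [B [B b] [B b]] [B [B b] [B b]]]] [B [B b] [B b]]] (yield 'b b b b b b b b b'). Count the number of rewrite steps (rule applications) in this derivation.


Every bracketed nonterminal node [X ...] in the tree is produced by exactly one rule application.
Reading the tree off as a leftmost derivation:
  Step 1: S  =>  B B   (applied S -> B B)
  Step 2: B B  =>  B B B   (applied B -> B B)
  Step 3: B B B  =>  B B B B   (applied B -> B B)
  Step 4: B B B B  =>  b B B B   (applied B -> b)
  Step 5: b B B B  =>  b B B B B   (applied B -> B B)
  Step 6: b B B B B  =>  b b B B B   (applied B -> b)
  Step 7: b b B B B  =>  b b b B B   (applied B -> b)
  Step 8: b b b B B  =>  b b b B B B   (applied B -> B B)
  Step 9: b b b B B B  =>  b b b B B B B   (applied B -> B B)
  Step 10: b b b B B B B  =>  b b b b B B B   (applied B -> b)
  Step 11: b b b b B B B  =>  b b b b b B B   (applied B -> b)
  Step 12: b b b b b B B  =>  b b b b b B B B   (applied B -> B B)
  Step 13: b b b b b B B B  =>  b b b b b b B B   (applied B -> b)
  Step 14: b b b b b b B B  =>  b b b b b b b B   (applied B -> b)
  Step 15: b b b b b b b B  =>  b b b b b b b B B   (applied B -> B B)
  Step 16: b b b b b b b B B  =>  b b b b b b b b B   (applied B -> b)
  Step 17: b b b b b b b b B  =>  b b b b b b b b b   (applied B -> b)
Final yield: b b b b b b b b b
Total rewrite steps: 17

17


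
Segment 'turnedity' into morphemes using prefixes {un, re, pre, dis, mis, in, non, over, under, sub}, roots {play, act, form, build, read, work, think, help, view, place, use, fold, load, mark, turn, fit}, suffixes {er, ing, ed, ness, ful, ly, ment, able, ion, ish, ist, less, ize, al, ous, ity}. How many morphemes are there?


Segmenting 'turnedity' against the inventory:
  'turn' -> root (morpheme 1)
  'ed' -> suffix (morpheme 2)
  'ity' -> suffix (morpheme 3)
Total morphemes: 3

3


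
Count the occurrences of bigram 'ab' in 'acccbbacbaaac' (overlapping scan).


Scanning 'acccbbacbaaac' for bigram 'ab':
  Position 0: 'ac' -> no
  Position 1: 'cc' -> no
  Position 2: 'cc' -> no
  Position 3: 'cb' -> no
  Position 4: 'bb' -> no
  Position 5: 'ba' -> no
  Position 6: 'ac' -> no
  Position 7: 'cb' -> no
  Position 8: 'ba' -> no
  Position 9: 'aa' -> no
  Position 10: 'aa' -> no
  Position 11: 'ac' -> no
Total matches: 0

0


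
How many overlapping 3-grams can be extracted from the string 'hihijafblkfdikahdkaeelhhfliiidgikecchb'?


String 'hihijafblkfdikahdkaeelhhfliiidgikecchb' has length L = 38.
Number of overlapping n-grams = L - n + 1
Substituting: 38 - 3 + 1 = 36

36


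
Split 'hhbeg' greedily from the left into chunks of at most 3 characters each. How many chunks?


'hhbeg' has 5 characters.
Chunking with max size 3:
  Chunk 1: 'hhb' (positions 0-2)
  Chunk 2: 'eg' (positions 3-4)
Total chunks: ceil(5 / 3) = 2

2


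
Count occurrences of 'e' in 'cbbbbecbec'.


Scanning 'cbbbbecbec' for 'e':
  Position 5: 'e' -> MATCH (count: 1)
  Position 8: 'e' -> MATCH (count: 2)
Total occurrences of 'e': 2

2


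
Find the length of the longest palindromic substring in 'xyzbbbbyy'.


Scanning 'xyzbbbbyy' for palindromic substrings.
Substring at positions 3-6: 'bbbb'.
Check: reverse('bbbb') = 'bbbb' -> palindrome confirmed.
Neighbouring characters ('z' / 'y') break symmetry, so it cannot extend further.
No longer palindromic substring exists; longest length = 4

4


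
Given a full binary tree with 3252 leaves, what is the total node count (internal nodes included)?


Leaf nodes (terminals): 3252
Internal nodes = n - 1 = 3252 - 1 = 3251
Total = leaves + internal = 3252 + 3251 = 6503

6503


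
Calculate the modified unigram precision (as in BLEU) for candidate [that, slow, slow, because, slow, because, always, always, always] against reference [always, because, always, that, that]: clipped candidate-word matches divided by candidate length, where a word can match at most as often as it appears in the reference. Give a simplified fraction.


Reference word counts: {'always': 2, 'because': 1, 'that': 2}
Checking each candidate word (with clipping):
  'that' -> in reference (ref count 2, used 1/2) -> match (matches: 1)
  'slow' -> not in reference -> no match (matches: 1)
  'slow' -> not in reference -> no match (matches: 1)
  'because' -> in reference (ref count 1, used 1/1) -> match (matches: 2)
  'slow' -> not in reference -> no match (matches: 2)
  'because' -> ref count 1 already used up (1/1) -> clipped, no match (matches: 2)
  'always' -> in reference (ref count 2, used 1/2) -> match (matches: 3)
  'always' -> in reference (ref count 2, used 2/2) -> match (matches: 4)
  'always' -> ref count 2 already used up (2/2) -> clipped, no match (matches: 4)
Clipped matches: 4, Candidate length: 9
Precision = 4/9

4/9


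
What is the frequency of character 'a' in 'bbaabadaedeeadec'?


Scanning 'bbaabadaedeeadec' for 'a':
  Position 2: 'a' -> MATCH (count: 1)
  Position 3: 'a' -> MATCH (count: 2)
  Position 5: 'a' -> MATCH (count: 3)
  Position 7: 'a' -> MATCH (count: 4)
  Position 12: 'a' -> MATCH (count: 5)
Total occurrences of 'a': 5

5


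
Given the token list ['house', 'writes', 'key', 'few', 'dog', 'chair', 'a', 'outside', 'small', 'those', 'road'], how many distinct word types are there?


Listing all tokens and tracking unique types:
  Token 1: 'house' -> NEW (unique so far: 1)
  Token 2: 'writes' -> NEW (unique so far: 2)
  Token 3: 'key' -> NEW (unique so far: 3)
  Token 4: 'few' -> NEW (unique so far: 4)
  Token 5: 'dog' -> NEW (unique so far: 5)
  Token 6: 'chair' -> NEW (unique so far: 6)
  Token 7: 'a' -> NEW (unique so far: 7)
  Token 8: 'outside' -> NEW (unique so far: 8)
  Token 9: 'small' -> NEW (unique so far: 9)
  Token 10: 'those' -> NEW (unique so far: 10)
  Token 11: 'road' -> NEW (unique so far: 11)
Unique types: ('a', 'chair', 'dog', 'few', 'house', 'key', 'outside', 'road', 'small', 'those', 'writes')
Vocabulary size: 11

11


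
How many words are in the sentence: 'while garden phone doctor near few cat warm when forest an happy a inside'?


Counting words by splitting on spaces:
  Word 1: 'while'
  Word 2: 'garden'
  Word 3: 'phone'
  Word 4: 'doctor'
  Word 5: 'near'
  Word 6: 'few'
  Word 7: 'cat'
  Word 8: 'warm'
  Word 9: 'when'
  Word 10: 'forest'
  Word 11: 'an'
  Word 12: 'happy'
  Word 13: 'a'
  Word 14: 'inside'
Total words: 14

14


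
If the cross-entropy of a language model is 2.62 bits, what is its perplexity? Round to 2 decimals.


Perplexity formula: PP = 2^H
H = 2.62
PP = 2^2.62
Decompose: 2^2.62 = 2^2 * 2^0.62
2^2 = 4, 2^0.62 ~ 1.5368752
PP ~ 4 * 1.5368752 = 6.1475008
Rounded to 2 decimals: 6.15

6.15


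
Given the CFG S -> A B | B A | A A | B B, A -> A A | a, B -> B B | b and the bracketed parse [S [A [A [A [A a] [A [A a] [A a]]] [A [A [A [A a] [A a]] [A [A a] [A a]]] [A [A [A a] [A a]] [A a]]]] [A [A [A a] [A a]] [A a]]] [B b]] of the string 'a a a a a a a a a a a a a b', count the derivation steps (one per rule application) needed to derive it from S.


Every bracketed nonterminal node [X ...] in the tree is produced by exactly one rule application.
Reading the tree off as a leftmost derivation:
  Step 1: S  =>  A B   (applied S -> A B)
  Step 2: A B  =>  A A B   (applied A -> A A)
  Step 3: A A B  =>  A A A B   (applied A -> A A)
  Step 4: A A A B  =>  A A A A B   (applied A -> A A)
  Step 5: A A A A B  =>  a A A A B   (applied A -> a)
  Step 6: a A A A B  =>  a A A A A B   (applied A -> A A)
  Step 7: a A A A A B  =>  a a A A A B   (applied A -> a)
  Step 8: a a A A A B  =>  a a a A A B   (applied A -> a)
  Step 9: a a a A A B  =>  a a a A A A B   (applied A -> A A)
  Step 10: a a a A A A B  =>  a a a A A A A B   (applied A -> A A)
  Step 11: a a a A A A A B  =>  a a a A A A A A B   (applied A -> A A)
  Step 12: a a a A A A A A B  =>  a a a a A A A A B   (applied A -> a)
  Step 13: a a a a A A A A B  =>  a a a a a A A A B   (applied A -> a)
  Step 14: a a a a a A A A B  =>  a a a a a A A A A B   (applied A -> A A)
  Step 15: a a a a a A A A A B  =>  a a a a a a A A A B   (applied A -> a)
  Step 16: a a a a a a A A A B  =>  a a a a a a a A A B   (applied A -> a)
  Step 17: a a a a a a a A A B  =>  a a a a a a a A A A B   (applied A -> A A)
  Step 18: a a a a a a a A A A B  =>  a a a a a a a A A A A B   (applied A -> A A)
  Step 19: a a a a a a a A A A A B  =>  a a a a a a a a A A A B   (applied A -> a)
  Step 20: a a a a a a a a A A A B  =>  a a a a a a a a a A A B   (applied A -> a)
  Step 21: a a a a a a a a a A A B  =>  a a a a a a a a a a A B   (applied A -> a)
  Step 22: a a a a a a a a a a A B  =>  a a a a a a a a a a A A B   (applied A -> A A)
  Step 23: a a a a a a a a a a A A B  =>  a a a a a a a a a a A A A B   (applied A -> A A)
  Step 24: a a a a a a a a a a A A A B  =>  a a a a a a a a a a a A A B   (applied A -> a)
  Step 25: a a a a a a a a a a a A A B  =>  a a a a a a a a a a a a A B   (applied A -> a)
  Step 26: a a a a a a a a a a a a A B  =>  a a a a a a a a a a a a a B   (applied A -> a)
  Step 27: a a a a a a a a a a a a a B  =>  a a a a a a a a a a a a a b   (applied B -> b)
Final yield: a a a a a a a a a a a a a b
Total rewrite steps: 27

27


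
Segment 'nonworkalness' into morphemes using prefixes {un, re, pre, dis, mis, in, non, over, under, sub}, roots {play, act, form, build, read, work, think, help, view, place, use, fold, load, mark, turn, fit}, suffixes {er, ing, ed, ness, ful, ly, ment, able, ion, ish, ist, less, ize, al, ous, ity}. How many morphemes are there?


Segmenting 'nonworkalness' against the inventory:
  'non' -> prefix (morpheme 1)
  'work' -> root (morpheme 2)
  'al' -> suffix (morpheme 3)
  'ness' -> suffix (morpheme 4)
Total morphemes: 4

4


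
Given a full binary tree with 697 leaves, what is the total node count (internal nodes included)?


Leaf nodes (terminals): 697
Internal nodes = n - 1 = 697 - 1 = 696
Total = leaves + internal = 697 + 696 = 1393

1393


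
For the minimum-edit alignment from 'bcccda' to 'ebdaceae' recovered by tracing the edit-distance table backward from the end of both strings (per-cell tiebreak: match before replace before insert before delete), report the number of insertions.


Edit distance = 5. Backtracking from cell (6, 8) with preference match > replace > insert > delete,
then listing the resulting alignment 'bcccda' -> 'ebdaceae' left to right:
  Step 1: insert 'e' [insertion #1]
  Step 2: keep 'b'
  Step 3: replace c->d
  Step 4: replace c->a
  Step 5: keep 'c'
  Step 6: replace d->e
  Step 7: keep 'a'
  Step 8: insert 'e' [insertion #2]
Total insertions: 2

2


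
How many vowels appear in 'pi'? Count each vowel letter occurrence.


Scanning each character of 'pi':
  Position 1: 'p' -> consonant (running count: 0)
  Position 2: 'i' -> vowel (running count: 1)
Total vowels: 1

1


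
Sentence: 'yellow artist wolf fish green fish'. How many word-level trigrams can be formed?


Word trigrams from [6] words:
  Trigram 1: (yellow artist wolf)
  Trigram 2: (artist wolf fish)
  Trigram 3: (wolf fish green)
  Trigram 4: (fish green fish)
Total word trigrams: 6 - 2 = 4

4


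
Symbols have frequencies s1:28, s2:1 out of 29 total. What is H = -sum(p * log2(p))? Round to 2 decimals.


Computing entropy H = -sum(p_i * log2(p_i)):
  s1: p = 28/29 = 0.9655, -p*log2(p) = 0.0489
  s2: p = 1/29 = 0.0345, -p*log2(p) = 0.1675
H = sum of terms = 0.2164
Rounded to 2 decimals: 0.22

0.22


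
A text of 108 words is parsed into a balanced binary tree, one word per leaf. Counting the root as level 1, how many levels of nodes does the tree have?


In a balanced binary tree with n leaves the deepest leaf is ceil(log2(n)) edges below the root,
so counting node levels inclusive of root and leaves gives ceil(log2(n)) + 1 levels.
log2(108) = 6.7549
ceil(6.7549) = 7
levels = 7 + 1 = 8

8


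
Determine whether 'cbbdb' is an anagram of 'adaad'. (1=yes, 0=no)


Sort characters of 'cbbdb': 'bbbcd'
Sort characters of 'adaad': 'aaadd'
Sorted forms differ -> they are NOT anagrams
Result: 0

0


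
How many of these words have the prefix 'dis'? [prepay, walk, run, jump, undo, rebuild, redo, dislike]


Checking each word for prefix 'dis':
  'prepay' -> no (count: 0)
  'walk' -> no (count: 0)
  'run' -> no (count: 0)
  'jump' -> no (count: 0)
  'undo' -> no (count: 0)
  'rebuild' -> no (count: 0)
  'redo' -> no (count: 0)
  'dislike' -> YES, starts with 'dis' (count: 1)
Total with prefix 'dis': 1

1


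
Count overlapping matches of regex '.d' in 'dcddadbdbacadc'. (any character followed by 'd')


Pattern: .d means any character followed by 'd'.
Scanning 'dcddadbdbacadc' position-by-position:
  Pos 0: window 'dc' -> no
  Pos 1: window 'cd' -> MATCH
  Pos 2: window 'dd' -> MATCH
  Pos 3: window 'da' -> no
  Pos 4: window 'ad' -> MATCH
  Pos 5: window 'db' -> no
  Pos 6: window 'bd' -> MATCH
  Pos 7: window 'db' -> no
  Pos 8: window 'ba' -> no
  Pos 9: window 'ac' -> no
  Pos 10: window 'ca' -> no
  Pos 11: window 'ad' -> MATCH
  Pos 12: window 'dc' -> no
  Pos 13: window 'c' -> no
Total matches: 5

5


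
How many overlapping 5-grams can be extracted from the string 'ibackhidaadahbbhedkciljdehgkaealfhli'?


String 'ibackhidaadahbbhedkciljdehgkaealfhli' has length L = 36.
Number of overlapping n-grams = L - n + 1
Substituting: 36 - 5 + 1 = 32

32


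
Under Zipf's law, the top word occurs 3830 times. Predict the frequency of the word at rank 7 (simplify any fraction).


Zipf's law: freq(rank) = f1 / rank
f1 = 3830, rank = 7
freq = 3830 / 7
GCD(3830, 7) = 1
Simplified: 3830/7

3830/7


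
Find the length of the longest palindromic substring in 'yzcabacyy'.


Scanning 'yzcabacyy' for palindromic substrings.
Substring at positions 2-6: 'cabac'.
Check: reverse('cabac') = 'cabac' -> palindrome confirmed.
Neighbouring characters ('z' / 'y') break symmetry, so it cannot extend further.
No longer palindromic substring exists; longest length = 5

5


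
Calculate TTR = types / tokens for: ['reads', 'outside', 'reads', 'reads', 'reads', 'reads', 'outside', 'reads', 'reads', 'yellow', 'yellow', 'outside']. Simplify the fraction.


Tokens: 12
Unique types: ('outside', 'reads', 'yellow') = 3
TTR = 3/12
Simplify: divide both by 3 -> 1/4
TTR = 1/4

1/4


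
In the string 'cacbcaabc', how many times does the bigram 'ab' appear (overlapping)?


Scanning 'cacbcaabc' for bigram 'ab':
  Position 0: 'ca' -> no
  Position 1: 'ac' -> no
  Position 2: 'cb' -> no
  Position 3: 'bc' -> no
  Position 4: 'ca' -> no
  Position 5: 'aa' -> no
  Position 6: 'ab' -> MATCH
  Position 7: 'bc' -> no
Total matches: 1

1


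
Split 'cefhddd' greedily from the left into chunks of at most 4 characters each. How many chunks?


'cefhddd' has 7 characters.
Chunking with max size 4:
  Chunk 1: 'cefh' (positions 0-3)
  Chunk 2: 'ddd' (positions 4-6)
Total chunks: ceil(7 / 4) = 2

2


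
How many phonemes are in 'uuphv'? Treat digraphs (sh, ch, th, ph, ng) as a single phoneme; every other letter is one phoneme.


Parsing 'uuphv' greedily, digraphs first:
  'u' -> vowel phoneme (phonemes so far: 1)
  'u' -> vowel phoneme (phonemes so far: 2)
  'ph' -> digraph (1 consonant phoneme) (phonemes so far: 3)
  'v' -> consonant phoneme (phonemes so far: 4)
Total phonemes: 4

4


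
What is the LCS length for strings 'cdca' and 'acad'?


DP table for LCS of 'cdca' and 'acad':
       a  c  a  d
    0  0  0  0  0
  c 0  0  1  1  1
  d 0  0  1  1  2
  c 0  0  1  1  2
  a 0  1  1  2  2
LCS: 'cd'
LCS length = 2

2


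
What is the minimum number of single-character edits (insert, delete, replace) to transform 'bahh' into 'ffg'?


Building DP table for s1='bahh' (len 4) and s2='ffg' (len 3):
       f  f  g
    0  1  2  3
  b 1  1  2  3
  a 2  2  2  3
  h 3  3  3  3
  h 4  4  4  4
Edit distance = dp[4][3] = 4

4


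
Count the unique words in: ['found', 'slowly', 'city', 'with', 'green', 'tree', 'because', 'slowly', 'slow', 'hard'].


Listing all tokens and tracking unique types:
  Token 1: 'found' -> NEW (unique so far: 1)
  Token 2: 'slowly' -> NEW (unique so far: 2)
  Token 3: 'city' -> NEW (unique so far: 3)
  Token 4: 'with' -> NEW (unique so far: 4)
  Token 5: 'green' -> NEW (unique so far: 5)
  Token 6: 'tree' -> NEW (unique so far: 6)
  Token 7: 'because' -> NEW (unique so far: 7)
  Token 8: 'slowly' -> duplicate (unique so far: 7)
  Token 9: 'slow' -> NEW (unique so far: 8)
  Token 10: 'hard' -> NEW (unique so far: 9)
Unique types: ('because', 'city', 'found', 'green', 'hard', 'slow', 'slowly', 'tree', 'with')
Vocabulary size: 9

9


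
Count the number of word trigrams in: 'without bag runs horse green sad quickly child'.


Word trigrams from [8] words:
  Trigram 1: (without bag runs)
  Trigram 2: (bag runs horse)
  Trigram 3: (runs horse green)
  Trigram 4: (horse green sad)
  Trigram 5: (green sad quickly)
  Trigram 6: (sad quickly child)
Total word trigrams: 8 - 2 = 6

6


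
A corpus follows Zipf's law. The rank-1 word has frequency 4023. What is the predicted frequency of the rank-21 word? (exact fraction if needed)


Zipf's law: freq(rank) = f1 / rank
f1 = 4023, rank = 21
freq = 4023 / 21
GCD(4023, 21) = 3
Simplified: 1341/7

1341/7
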